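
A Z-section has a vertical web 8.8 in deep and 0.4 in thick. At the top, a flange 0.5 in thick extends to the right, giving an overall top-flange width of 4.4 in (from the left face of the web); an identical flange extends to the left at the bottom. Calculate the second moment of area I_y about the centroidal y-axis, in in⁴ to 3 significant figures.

Treat the section as a set of non-overlapping primitives; coordinates are from the bounding-box lower-left.
Web: 0.4 × 8.8, A = 3.52 in², x = 4.2 in, Ī = 0.046933 in⁴.
Top flange (beyond web): 4 × 0.5, A = 2 in², x = 6.4 in, Ī = 2.6667 in⁴.
Bottom flange (beyond web): 4 × 0.5, A = 2 in², x = 2 in, Ī = 2.6667 in⁴.
Centroid: x̄ = ΣA·x / ΣA = 4.2 in.
Transfer each piece to the centroidal y-axis using Ī + A·d² with d = x − 4.2:
  web: d = 0 in → contributes +0.046933 in⁴
  top flange (beyond web): d = 2.2 in → contributes +12.347 in⁴
  bottom flange (beyond web): d = -2.2 in → contributes +12.347 in⁴
Total I = 24.74 in⁴.

I_y ≈ 24.7 in⁴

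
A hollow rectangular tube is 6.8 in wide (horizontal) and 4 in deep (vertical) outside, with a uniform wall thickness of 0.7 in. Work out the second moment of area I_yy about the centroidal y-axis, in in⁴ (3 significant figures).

Split into non-overlapping primitives; take the origin at the lower-left of the bounding box.
Outer rectangle: 6.8 × 4, A = 27.2 in², x = 3.4 in, Ī = 104.81 in⁴.
Inner void (subtracted): 5.4 × 2.6, A = 14.04 in², x = 3.4 in, Ī = 34.117 in⁴.
By symmetry the centroid is at mid-width, x̄ = 3.4 in.
All pieces are centred on the centroidal y-axis, so I = ΣĪ (holes subtracted) = 70.693 in⁴.

I_yy ≈ 70.7 in⁴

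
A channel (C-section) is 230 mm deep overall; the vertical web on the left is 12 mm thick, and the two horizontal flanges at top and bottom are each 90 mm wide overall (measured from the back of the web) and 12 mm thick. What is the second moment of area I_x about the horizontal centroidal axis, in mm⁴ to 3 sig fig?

Decompose the section into non-overlapping parts with the origin at the bottom-left of its bounding rectangle.
Web: 12 × 230, A = 2 760 mm², y = 115 mm, Ī = 12 167 000 mm⁴.
Top flange (beyond web): 78 × 12, A = 936 mm², y = 224 mm, Ī = 11 232 mm⁴.
Bottom flange (beyond web): 78 × 12, A = 936 mm², y = 6 mm, Ī = 11 232 mm⁴.
By symmetry the centroid is at mid-height, ȳ = 115 mm.
Transfer each piece to the horizontal centroidal axis using Ī + A·d² with d = y − 115:
  web: d = 0 mm → contributes +12 167 000 mm⁴
  top flange (beyond web): d = 109 mm → contributes +11 131 848 mm⁴
  bottom flange (beyond web): d = -109 mm → contributes +11 131 848 mm⁴
Total I = 34 430 696 mm⁴.

I_x ≈ 3.44 × 10⁷ mm⁴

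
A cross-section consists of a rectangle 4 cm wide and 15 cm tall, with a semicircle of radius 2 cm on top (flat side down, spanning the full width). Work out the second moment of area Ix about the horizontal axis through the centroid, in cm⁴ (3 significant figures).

Ix ≈ 1520 cm⁴

Break the section into simple shapes (no overlaps), measuring from the bottom-left corner of the bounding box.
Rectangular body: 4 × 15, A = 60 cm², y = 7.5 cm, Ī = 1 125 cm⁴.
Semicircular cap: semicircle r = 2, A = 6.2832 cm², y = 15.849 cm, Ī = 1.7561 cm⁴.
Centroid: ȳ = ΣA·y / ΣA = 8.2914 cm.
Transfer each piece to the horizontal axis through the centroid using Ī + A·d² with d = y − 8.2914:
  rectangular body: d = -0.79141 cm → contributes +1162.6 cm⁴
  semicircular cap: d = 7.5574 cm → contributes +360.62 cm⁴
Total I = 1523.2 cm⁴.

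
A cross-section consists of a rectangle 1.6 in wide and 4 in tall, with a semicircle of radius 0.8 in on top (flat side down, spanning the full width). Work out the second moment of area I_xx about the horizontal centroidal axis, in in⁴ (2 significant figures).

Treat the section as a set of non-overlapping primitives; coordinates are from the bounding-box lower-left.
Rectangular body: 1.6 × 4, A = 6.4 in², y = 2 in, Ī = 8.533 in⁴.
Semicircular cap: semicircle r = 0.8, A = 1.005 in², y = 4.34 in, Ī = 0.04496 in⁴.
Centroid: ȳ = ΣA·y / ΣA = 2.318 in.
Transfer each piece to the horizontal centroidal axis using Ī + A·d² with d = y − 2.318:
  rectangular body: d = -0.3176 in → contributes +9.179 in⁴
  semicircular cap: d = 2.022 in → contributes +4.155 in⁴
Total I = 13.33 in⁴.

I_xx ≈ 13 in⁴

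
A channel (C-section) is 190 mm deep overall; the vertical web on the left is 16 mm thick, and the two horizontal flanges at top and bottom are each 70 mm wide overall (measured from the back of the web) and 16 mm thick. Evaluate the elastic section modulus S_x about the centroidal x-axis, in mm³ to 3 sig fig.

Break the section into simple shapes (no overlaps), measuring from the bottom-left corner of the bounding box.
Web: 16 × 190, A = 3 040 mm², y = 95 mm, Ī = 9 145 333 mm⁴.
Top flange (beyond web): 54 × 16, A = 864 mm², y = 182 mm, Ī = 18 432 mm⁴.
Bottom flange (beyond web): 54 × 16, A = 864 mm², y = 8 mm, Ī = 18 432 mm⁴.
By symmetry the centroid is at mid-height, ȳ = 95 mm.
Transfer each piece to the centroidal x-axis using Ī + A·d² with d = y − 95:
  web: d = 0 mm → contributes +9 145 333 mm⁴
  top flange (beyond web): d = 87 mm → contributes +6 558 048 mm⁴
  bottom flange (beyond web): d = -87 mm → contributes +6 558 048 mm⁴
Total I = 22 261 429 mm⁴.
Extreme fibre distance c = 95 mm; S = I/c = 234 331 mm³.

S_x ≈ 2.34 × 10⁵ mm³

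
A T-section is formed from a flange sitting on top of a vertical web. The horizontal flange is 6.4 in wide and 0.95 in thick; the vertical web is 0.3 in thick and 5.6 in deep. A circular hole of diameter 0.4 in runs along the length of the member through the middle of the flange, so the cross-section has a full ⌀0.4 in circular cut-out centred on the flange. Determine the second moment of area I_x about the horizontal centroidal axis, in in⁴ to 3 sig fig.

Treat the section as a set of non-overlapping primitives; coordinates are from the bounding-box lower-left.
Flange: 6.4 × 0.95, A = 6.08 in², y = 6.075 in, Ī = 0.45727 in⁴.
Web: 0.3 × 5.6, A = 1.68 in², y = 2.8 in, Ī = 4.3904 in⁴.
Hole (subtracted): ⌀0.4, A = 0.12566 in², y = 6.075 in, Ī = 0.0012566 in⁴.
Centroid: ȳ = ΣA·y / ΣA = 5.3543 in.
Transfer each piece to the horizontal centroidal axis using Ī + A·d² with d = y − 5.3543:
  flange: d = 0.72069 in → contributes +3.6152 in⁴
  web: d = -2.5543 in → contributes +15.352 in⁴
  hole: d = 0.72069 in → contributes −0.066526 in⁴
Total I = 18.9 in⁴.

I_x ≈ 18.9 in⁴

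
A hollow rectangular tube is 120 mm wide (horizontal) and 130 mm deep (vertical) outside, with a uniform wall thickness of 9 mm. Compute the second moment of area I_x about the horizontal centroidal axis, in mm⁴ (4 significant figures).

I_x ≈ 1.003 × 10⁷ mm⁴

Decompose the section into non-overlapping parts with the origin at the bottom-left of its bounding rectangle.
Outer rectangle: 120 × 130, A = 15 600 mm², y = 65 mm, Ī = 21 970 000 mm⁴.
Inner void (subtracted): 102 × 112, A = 11 424 mm², y = 65 mm, Ī = 11 941 888 mm⁴.
By symmetry the centroid is at mid-height, ȳ = 65 mm.
All pieces are centred on the horizontal centroidal axis, so I = ΣĪ (holes subtracted) = 10 028 112 mm⁴.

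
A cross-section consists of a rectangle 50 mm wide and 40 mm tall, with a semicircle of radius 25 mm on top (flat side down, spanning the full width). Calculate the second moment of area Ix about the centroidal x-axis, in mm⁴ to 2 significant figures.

Treat the section as a set of non-overlapping primitives; coordinates are from the bounding-box lower-left.
Rectangular body: 50 × 40, A = 2 000 mm², y = 20 mm, Ī = 266 667 mm⁴.
Semicircular cap: semicircle r = 25, A = 981.7 mm², y = 50.61 mm, Ī = 42 874 mm⁴.
Centroid: ȳ = ΣA·y / ΣA = 30.08 mm.
Transfer each piece to the centroidal x-axis using Ī + A·d² with d = y − 30.08:
  rectangular body: d = -10.08 mm → contributes +469 820 mm⁴
  semicircular cap: d = 20.53 mm → contributes +456 734 mm⁴
Total I = 926 554 mm⁴.

Ix ≈ 9.3 × 10⁵ mm⁴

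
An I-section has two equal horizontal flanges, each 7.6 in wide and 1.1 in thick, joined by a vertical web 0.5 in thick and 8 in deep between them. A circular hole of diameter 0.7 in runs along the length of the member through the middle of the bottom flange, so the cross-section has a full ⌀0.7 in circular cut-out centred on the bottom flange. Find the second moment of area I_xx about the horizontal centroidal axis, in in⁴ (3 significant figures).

I_xx ≈ 361 in⁴

Split into non-overlapping primitives; take the origin at the lower-left of the bounding box.
Bottom flange: 7.6 × 1.1, A = 8.36 in², y = 0.55 in, Ī = 0.84297 in⁴.
Web: 0.5 × 8, A = 4 in², y = 5.1 in, Ī = 21.333 in⁴.
Top flange: 7.6 × 1.1, A = 8.36 in², y = 9.65 in, Ī = 0.84297 in⁴.
Hole (subtracted): ⌀0.7, A = 0.38485 in², y = 0.55 in, Ī = 0.011786 in⁴.
Centroid: ȳ = ΣA·y / ΣA = 5.1861 in.
Transfer each piece to the horizontal centroidal axis using Ī + A·d² with d = y − 5.1861:
  bottom flange: d = -4.6361 in → contributes +180.53 in⁴
  web: d = -0.086109 in → contributes +21.363 in⁴
  top flange: d = 4.4639 in → contributes +167.43 in⁴
  hole: d = -4.6361 in → contributes −8.2835 in⁴
Total I = 361.04 in⁴.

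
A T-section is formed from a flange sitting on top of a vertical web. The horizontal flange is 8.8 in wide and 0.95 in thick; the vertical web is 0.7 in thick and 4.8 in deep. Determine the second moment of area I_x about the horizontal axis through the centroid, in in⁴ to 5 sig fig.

Split into non-overlapping primitives; take the origin at the lower-left of the bounding box.
Flange: 8.8 × 0.95, A = 8.36 in², y = 5.275 in, Ī = 0.6287417 in⁴.
Web: 0.7 × 4.8, A = 3.36 in², y = 2.4 in, Ī = 6.4512 in⁴.
Centroid: ȳ = ΣA·y / ΣA = 4.450768 in.
Transfer each piece to the horizontal axis through the centroid using Ī + A·d² with d = y − 4.450768:
  flange: d = 0.8242321 in → contributes +6.308179 in⁴
  web: d = -2.050768 in → contributes +20.58218 in⁴
Total I = 26.89036 in⁴.

I_x ≈ 26.890 in⁴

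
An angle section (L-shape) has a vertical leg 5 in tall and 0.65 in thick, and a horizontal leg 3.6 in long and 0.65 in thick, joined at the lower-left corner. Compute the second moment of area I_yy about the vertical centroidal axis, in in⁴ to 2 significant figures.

Split into non-overlapping primitives; take the origin at the lower-left of the bounding box.
Vertical leg: 0.65 × 5, A = 3.25 in², x = 0.325 in, Ī = 0.1144 in⁴.
Horizontal leg (remainder): 2.95 × 0.65, A = 1.918 in², x = 2.125 in, Ī = 1.391 in⁴.
Centroid: x̄ = ΣA·x / ΣA = 0.9929 in.
Transfer each piece to the vertical centroidal axis using Ī + A·d² with d = x − 0.9929:
  vertical leg: d = -0.6679 in → contributes +1.564 in⁴
  horizontal leg (remainder): d = 1.132 in → contributes +3.848 in⁴
Total I = 5.412 in⁴.

I_yy ≈ 5.4 in⁴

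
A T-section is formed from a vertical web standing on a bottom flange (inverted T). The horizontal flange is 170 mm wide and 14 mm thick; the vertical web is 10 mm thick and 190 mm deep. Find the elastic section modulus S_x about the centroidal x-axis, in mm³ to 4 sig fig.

S_x ≈ 1.104 × 10⁵ mm³

Break the section into simple shapes (no overlaps), measuring from the bottom-left corner of the bounding box.
Flange: 170 × 14, A = 2 380 mm², y = 7 mm, Ī = 38873.3 mm⁴.
Web: 10 × 190, A = 1 900 mm², y = 109 mm, Ī = 5 715 833 mm⁴.
Centroid: ȳ = ΣA·y / ΣA = 52.2804 mm.
Transfer each piece to the centroidal x-axis using Ī + A·d² with d = y − 52.2804:
  flange: d = -45.2804 mm → contributes +4 918 616 mm⁴
  web: d = 56.7196 mm → contributes +11 828 354 mm⁴
Total I = 16 746 970 mm⁴.
Extreme fibre distance c = 151.72 mm; S = I/c = 110 381 mm³.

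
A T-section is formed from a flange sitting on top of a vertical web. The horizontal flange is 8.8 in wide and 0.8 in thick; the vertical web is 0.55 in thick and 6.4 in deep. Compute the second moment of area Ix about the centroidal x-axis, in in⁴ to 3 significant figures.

Treat the section as a set of non-overlapping primitives; coordinates are from the bounding-box lower-left.
Flange: 8.8 × 0.8, A = 7.04 in², y = 6.8 in, Ī = 0.37547 in⁴.
Web: 0.55 × 6.4, A = 3.52 in², y = 3.2 in, Ī = 12.015 in⁴.
Centroid: ȳ = ΣA·y / ΣA = 5.6 in.
Transfer each piece to the centroidal x-axis using Ī + A·d² with d = y − 5.6:
  flange: d = 1.2 in → contributes +10.513 in⁴
  web: d = -2.4 in → contributes +32.29 in⁴
Total I = 42.803 in⁴.

Ix ≈ 42.8 in⁴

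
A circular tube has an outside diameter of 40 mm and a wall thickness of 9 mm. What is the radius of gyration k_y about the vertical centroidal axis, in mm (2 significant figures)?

Treat the section as a set of non-overlapping primitives; coordinates are from the bounding-box lower-left.
Outer circle: ⌀40, A = 1 257 mm², x = 20 mm, Ī = 125 664 mm⁴.
Bore (subtracted): ⌀22, A = 380.1 mm², x = 20 mm, Ī = 11 499 mm⁴.
By symmetry the centroid is at mid-width, x̄ = 20 mm.
All pieces are centred on the vertical centroidal axis, so I = ΣĪ (holes subtracted) = 114 165 mm⁴.
Radius of gyration: k = √(I/A) = √(114 165 / 876.5) = 11.41 mm.

k_y ≈ 11 mm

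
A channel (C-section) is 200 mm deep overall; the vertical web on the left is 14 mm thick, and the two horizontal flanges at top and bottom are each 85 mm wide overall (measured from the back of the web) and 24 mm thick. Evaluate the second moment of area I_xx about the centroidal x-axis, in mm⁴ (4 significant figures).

Decompose the section into non-overlapping parts with the origin at the bottom-left of its bounding rectangle.
Web: 14 × 200, A = 2 800 mm², y = 100 mm, Ī = 9 333 333 mm⁴.
Top flange (beyond web): 71 × 24, A = 1 704 mm², y = 188 mm, Ī = 81 792 mm⁴.
Bottom flange (beyond web): 71 × 24, A = 1 704 mm², y = 12 mm, Ī = 81 792 mm⁴.
By symmetry the centroid is at mid-height, ȳ = 100 mm.
Transfer each piece to the centroidal x-axis using Ī + A·d² with d = y − 100:
  web: d = 0 mm → contributes +9 333 333 mm⁴
  top flange (beyond web): d = 88 mm → contributes +13 277 568 mm⁴
  bottom flange (beyond web): d = -88 mm → contributes +13 277 568 mm⁴
Total I = 35 888 469 mm⁴.

I_xx ≈ 3.589 × 10⁷ mm⁴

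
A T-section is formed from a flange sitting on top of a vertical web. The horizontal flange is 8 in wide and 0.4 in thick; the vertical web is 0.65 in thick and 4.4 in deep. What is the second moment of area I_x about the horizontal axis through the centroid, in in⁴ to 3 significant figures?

Decompose the section into non-overlapping parts with the origin at the bottom-left of its bounding rectangle.
Flange: 8 × 0.4, A = 3.2 in², y = 4.6 in, Ī = 0.042667 in⁴.
Web: 0.65 × 4.4, A = 2.86 in², y = 2.2 in, Ī = 4.6141 in⁴.
Centroid: ȳ = ΣA·y / ΣA = 3.4673 in.
Transfer each piece to the horizontal axis through the centroid using Ī + A·d² with d = y − 3.4673:
  flange: d = 1.1327 in → contributes +4.1481 in⁴
  web: d = -1.2673 in → contributes +9.2076 in⁴
Total I = 13.356 in⁴.

I_x ≈ 13.4 in⁴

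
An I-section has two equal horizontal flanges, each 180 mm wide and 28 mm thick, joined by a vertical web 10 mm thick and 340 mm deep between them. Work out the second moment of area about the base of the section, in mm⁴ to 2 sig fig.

Treat the section as a set of non-overlapping primitives; coordinates are from the bounding-box lower-left.
Bottom flange: 180 × 28, A = 5 040 mm², y = 14 mm, Ī = 329 280 mm⁴.
Web: 10 × 340, A = 3 400 mm², y = 198 mm, Ī = 32 753 333 mm⁴.
Top flange: 180 × 28, A = 5 040 mm², y = 382 mm, Ī = 329 280 mm⁴.
Transfer each piece to the base of the section using Ī + A·d² with d = y − 0:
  bottom flange: d = 14 mm → contributes +1 317 120 mm⁴
  web: d = 198 mm → contributes +166 046 933 mm⁴
  top flange: d = 382 mm → contributes +735 786 240 mm⁴
Total I = 903 150 293 mm⁴.

I_base ≈ 9.0 × 10⁸ mm⁴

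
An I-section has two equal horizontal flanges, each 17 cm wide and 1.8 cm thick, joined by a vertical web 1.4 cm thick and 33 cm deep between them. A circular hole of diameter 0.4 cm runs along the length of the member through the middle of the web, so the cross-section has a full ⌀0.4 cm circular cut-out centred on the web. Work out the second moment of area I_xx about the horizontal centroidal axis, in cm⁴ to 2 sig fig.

I_xx ≈ 2.3 × 10⁴ cm⁴

Decompose the section into non-overlapping parts with the origin at the bottom-left of its bounding rectangle.
Bottom flange: 17 × 1.8, A = 30.6 cm², y = 0.9 cm, Ī = 8.262 cm⁴.
Web: 1.4 × 33, A = 46.2 cm², y = 18.3 cm, Ī = 4 193 cm⁴.
Top flange: 17 × 1.8, A = 30.6 cm², y = 35.7 cm, Ī = 8.262 cm⁴.
Hole (subtracted): ⌀0.4, A = 0.1257 cm², y = 18.3 cm, Ī = 0.001257 cm⁴.
By symmetry the centroid is at mid-height, ȳ = 18.3 cm.
Transfer each piece to the horizontal centroidal axis using Ī + A·d² with d = y − 18.3:
  bottom flange: d = -17.4 cm → contributes +9 273 cm⁴
  web: d = 0 cm → contributes +4 193 cm⁴
  top flange: d = 17.4 cm → contributes +9 273 cm⁴
  hole: d = 0 cm → contributes −0.001257 cm⁴
Total I = 22 738 cm⁴.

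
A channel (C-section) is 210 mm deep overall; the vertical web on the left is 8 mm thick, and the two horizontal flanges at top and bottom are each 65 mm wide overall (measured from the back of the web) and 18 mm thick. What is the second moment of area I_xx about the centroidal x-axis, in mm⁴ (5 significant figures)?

I_xx ≈ 2.5141 × 10⁷ mm⁴

Split into non-overlapping primitives; take the origin at the lower-left of the bounding box.
Web: 8 × 210, A = 1 680 mm², y = 105 mm, Ī = 6 174 000 mm⁴.
Top flange (beyond web): 57 × 18, A = 1 026 mm², y = 201 mm, Ī = 27 702 mm⁴.
Bottom flange (beyond web): 57 × 18, A = 1 026 mm², y = 9 mm, Ī = 27 702 mm⁴.
By symmetry the centroid is at mid-height, ȳ = 105 mm.
Transfer each piece to the centroidal x-axis using Ī + A·d² with d = y − 105:
  web: d = 0 mm → contributes +6 174 000 mm⁴
  top flange (beyond web): d = 96 mm → contributes +9 483 318 mm⁴
  bottom flange (beyond web): d = -96 mm → contributes +9 483 318 mm⁴
Total I = 25 140 636 mm⁴.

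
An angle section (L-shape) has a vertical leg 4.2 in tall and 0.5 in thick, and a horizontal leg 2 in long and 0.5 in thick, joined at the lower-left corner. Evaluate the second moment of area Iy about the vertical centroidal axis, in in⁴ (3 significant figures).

Iy ≈ 0.737 in⁴

Decompose the section into non-overlapping parts with the origin at the bottom-left of its bounding rectangle.
Vertical leg: 0.5 × 4.2, A = 2.1 in², x = 0.25 in, Ī = 0.04375 in⁴.
Horizontal leg (remainder): 1.5 × 0.5, A = 0.75 in², x = 1.25 in, Ī = 0.14063 in⁴.
Centroid: x̄ = ΣA·x / ΣA = 0.51316 in.
Transfer each piece to the vertical centroidal axis using Ī + A·d² with d = x − 0.51316:
  vertical leg: d = -0.26316 in → contributes +0.18918 in⁴
  horizontal leg (remainder): d = 0.73684 in → contributes +0.54783 in⁴
Total I = 0.73701 in⁴.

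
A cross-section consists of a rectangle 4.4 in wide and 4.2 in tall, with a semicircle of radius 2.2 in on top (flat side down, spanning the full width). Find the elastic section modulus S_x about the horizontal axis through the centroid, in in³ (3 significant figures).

S_x ≈ 23.2 in³

Break the section into simple shapes (no overlaps), measuring from the bottom-left corner of the bounding box.
Rectangular body: 4.4 × 4.2, A = 18.48 in², y = 2.1 in, Ī = 27.166 in⁴.
Semicircular cap: semicircle r = 2.2, A = 7.6027 in², y = 5.1337 in, Ī = 2.5711 in⁴.
Centroid: ȳ = ΣA·y / ΣA = 2.9843 in.
Transfer each piece to the horizontal axis through the centroid using Ī + A·d² with d = y − 2.9843:
  rectangular body: d = -0.88428 in → contributes +41.616 in⁴
  semicircular cap: d = 2.1494 in → contributes +37.696 in⁴
Total I = 79.312 in⁴.
Extreme fibre distance c = 3.4157 in; S = I/c = 23.22 in³.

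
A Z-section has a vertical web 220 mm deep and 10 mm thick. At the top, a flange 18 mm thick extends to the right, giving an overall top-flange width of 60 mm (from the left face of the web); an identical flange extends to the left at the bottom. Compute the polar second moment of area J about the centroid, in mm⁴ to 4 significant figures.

J ≈ 2.930 × 10⁷ mm⁴

Treat the section as a set of non-overlapping primitives; coordinates are from the bounding-box lower-left.
Web: 10 × 220, A = 2 200 mm², y = 110 mm, Ī = 8 873 333 mm⁴.
Top flange (beyond web): 50 × 18, A = 900 mm², y = 211 mm, Ī = 24 300 mm⁴.
Bottom flange (beyond web): 50 × 18, A = 900 mm², y = 9 mm, Ī = 24 300 mm⁴.
Centroid: ȳ = ΣA·y / ΣA = 110 mm.
Transfer each piece to the centroidal x-axis using Ī + A·d² with d = y − 110:
  web: d = 0 mm → contributes +8 873 333 mm⁴
  top flange (beyond web): d = 101 mm → contributes +9 205 200 mm⁴
  bottom flange (beyond web): d = -101 mm → contributes +9 205 200 mm⁴
Total I = 27 283 733 mm⁴.
For the y-axis: x̄ = 55 mm.
Repeating about the centroidal y-axis gives I_y = 2 013 333 mm⁴.
Polar second moment: J = I_x + I_y = 29 297 067 mm⁴.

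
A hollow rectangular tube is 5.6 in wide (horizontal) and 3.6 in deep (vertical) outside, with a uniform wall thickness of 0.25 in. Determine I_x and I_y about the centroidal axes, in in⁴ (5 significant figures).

Split into non-overlapping primitives; take the origin at the lower-left of the bounding box.
Outer rectangle: 5.6 × 3.6, A = 20.16 in², y = 1.8 in, Ī = 21.7728 in⁴.
Inner void (subtracted): 5.1 × 3.1, A = 15.81 in², y = 1.8 in, Ī = 12.66118 in⁴.
By symmetry the centroid is at mid-height, ȳ = 1.8 in.
All pieces are centred on the centroidal x-axis, so I = ΣĪ (holes subtracted) = 9.111625 in⁴.
Repeating about the centroidal y-axis gives I_y = 18.41663 in⁴.

I_x ≈ 9.1116 in⁴, I_y ≈ 18.417 in⁴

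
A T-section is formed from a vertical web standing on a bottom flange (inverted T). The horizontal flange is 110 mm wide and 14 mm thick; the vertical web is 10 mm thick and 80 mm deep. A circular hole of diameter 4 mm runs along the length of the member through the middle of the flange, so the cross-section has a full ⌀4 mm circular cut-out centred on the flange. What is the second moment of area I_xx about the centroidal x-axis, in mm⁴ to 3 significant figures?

Treat the section as a set of non-overlapping primitives; coordinates are from the bounding-box lower-left.
Flange: 110 × 14, A = 1 540 mm², y = 7 mm, Ī = 25 153 mm⁴.
Web: 10 × 80, A = 800 mm², y = 54 mm, Ī = 426 667 mm⁴.
Hole (subtracted): ⌀4, A = 12.566 mm², y = 7 mm, Ī = 12.566 mm⁴.
Centroid: ȳ = ΣA·y / ΣA = 23.155 mm.
Transfer each piece to the centroidal x-axis using Ī + A·d² with d = y − 23.155:
  flange: d = -16.155 mm → contributes +427 075 mm⁴
  web: d = 30.845 mm → contributes +1 187 791 mm⁴
  hole: d = -16.155 mm → contributes −3292.2 mm⁴
Total I = 1 611 574 mm⁴.

I_xx ≈ 1.61 × 10⁶ mm⁴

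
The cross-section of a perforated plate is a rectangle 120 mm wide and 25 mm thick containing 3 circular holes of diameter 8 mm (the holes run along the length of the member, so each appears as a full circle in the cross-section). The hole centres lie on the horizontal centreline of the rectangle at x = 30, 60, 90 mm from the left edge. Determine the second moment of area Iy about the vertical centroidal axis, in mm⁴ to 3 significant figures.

Break the section into simple shapes (no overlaps), measuring from the bottom-left corner of the bounding box.
Plate: 120 × 25, A = 3 000 mm², x = 60 mm, Ī = 3 600 000 mm⁴.
Hole 1 (subtracted): ⌀8, A = 50.265 mm², x = 30 mm, Ī = 201.06 mm⁴.
Hole 2 (subtracted): ⌀8, A = 50.265 mm², x = 60 mm, Ī = 201.06 mm⁴.
Hole 3 (subtracted): ⌀8, A = 50.265 mm², x = 90 mm, Ī = 201.06 mm⁴.
By symmetry the centroid is at mid-width, x̄ = 60 mm.
Transfer each piece to the vertical centroidal axis using Ī + A·d² with d = x − 60:
  plate: d = 0 mm → contributes +3 600 000 mm⁴
  hole 1: d = -30 mm → contributes −45 440 mm⁴
  hole 2: d = 0 mm → contributes −201.06 mm⁴
  hole 3: d = 30 mm → contributes −45 440 mm⁴
Total I = 3 508 919 mm⁴.

Iy ≈ 3.51 × 10⁶ mm⁴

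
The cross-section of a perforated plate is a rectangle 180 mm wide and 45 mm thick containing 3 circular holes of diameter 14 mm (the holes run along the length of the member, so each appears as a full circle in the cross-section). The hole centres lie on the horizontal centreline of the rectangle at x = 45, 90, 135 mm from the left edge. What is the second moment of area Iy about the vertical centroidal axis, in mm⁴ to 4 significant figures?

Treat the section as a set of non-overlapping primitives; coordinates are from the bounding-box lower-left.
Plate: 180 × 45, A = 8 100 mm², x = 90 mm, Ī = 21 870 000 mm⁴.
Hole 1 (subtracted): ⌀14, A = 153.938 mm², x = 45 mm, Ī = 1885.74 mm⁴.
Hole 2 (subtracted): ⌀14, A = 153.938 mm², x = 90 mm, Ī = 1885.74 mm⁴.
Hole 3 (subtracted): ⌀14, A = 153.938 mm², x = 135 mm, Ī = 1885.74 mm⁴.
By symmetry the centroid is at mid-width, x̄ = 90 mm.
Transfer each piece to the vertical centroidal axis using Ī + A·d² with d = x − 90:
  plate: d = 0 mm → contributes +21 870 000 mm⁴
  hole 1: d = -45 mm → contributes −313 610 mm⁴
  hole 2: d = 0 mm → contributes −1885.74 mm⁴
  hole 3: d = 45 mm → contributes −313 610 mm⁴
Total I = 21 240 894 mm⁴.

Iy ≈ 2.124 × 10⁷ mm⁴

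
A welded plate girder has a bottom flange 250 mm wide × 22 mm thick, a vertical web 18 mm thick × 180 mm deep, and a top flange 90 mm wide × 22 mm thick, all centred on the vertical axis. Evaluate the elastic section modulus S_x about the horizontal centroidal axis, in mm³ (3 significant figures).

S_x ≈ 5.07 × 10⁵ mm³

Split into non-overlapping primitives; take the origin at the lower-left of the bounding box.
Bottom plate: 250 × 22, A = 5 500 mm², y = 11 mm, Ī = 221 833 mm⁴.
Web plate: 18 × 180, A = 3 240 mm², y = 112 mm, Ī = 8 748 000 mm⁴.
Top plate: 90 × 22, A = 1 980 mm², y = 213 mm, Ī = 79 860 mm⁴.
Centroid: ȳ = ΣA·y / ΣA = 78.836 mm.
Transfer each piece to the horizontal centroidal axis using Ī + A·d² with d = y − 78.836:
  bottom plate: d = -67.836 mm → contributes +25 531 176 mm⁴
  web plate: d = 33.164 mm → contributes +12 311 555 mm⁴
  top plate: d = 134.16 mm → contributes +35 719 913 mm⁴
Total I = 73 562 644 mm⁴.
Extreme fibre distance c = 145.16 mm; S = I/c = 506 755 mm³.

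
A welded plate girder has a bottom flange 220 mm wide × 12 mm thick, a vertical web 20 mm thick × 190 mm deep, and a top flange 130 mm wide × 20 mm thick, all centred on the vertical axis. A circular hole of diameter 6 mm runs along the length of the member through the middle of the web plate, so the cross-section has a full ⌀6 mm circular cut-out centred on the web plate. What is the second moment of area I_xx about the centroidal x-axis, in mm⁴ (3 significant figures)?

Decompose the section into non-overlapping parts with the origin at the bottom-left of its bounding rectangle.
Bottom plate: 220 × 12, A = 2 640 mm², y = 6 mm, Ī = 31 680 mm⁴.
Web plate: 20 × 190, A = 3 800 mm², y = 107 mm, Ī = 11 431 667 mm⁴.
Top plate: 130 × 20, A = 2 600 mm², y = 212 mm, Ī = 86 667 mm⁴.
Hole (subtracted): ⌀6, A = 28.274 mm², y = 107 mm, Ī = 63.617 mm⁴.
Centroid: ȳ = ΣA·y / ΣA = 107.71 mm.
Transfer each piece to the centroidal x-axis using Ī + A·d² with d = y − 107.71:
  bottom plate: d = -101.71 mm → contributes +27 339 996 mm⁴
  web plate: d = -0.70575 mm → contributes +11 433 559 mm⁴
  top plate: d = 104.29 mm → contributes +28 367 624 mm⁴
  hole: d = -0.70575 mm → contributes −77.7 mm⁴
Total I = 67 141 101 mm⁴.

I_xx ≈ 6.71 × 10⁷ mm⁴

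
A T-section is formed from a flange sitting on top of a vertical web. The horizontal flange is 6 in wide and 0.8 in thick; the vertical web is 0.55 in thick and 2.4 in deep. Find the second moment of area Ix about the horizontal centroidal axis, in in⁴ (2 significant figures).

Ix ≈ 3.5 in⁴

Split into non-overlapping primitives; take the origin at the lower-left of the bounding box.
Flange: 6 × 0.8, A = 4.8 in², y = 2.8 in, Ī = 0.256 in⁴.
Web: 0.55 × 2.4, A = 1.32 in², y = 1.2 in, Ī = 0.6336 in⁴.
Centroid: ȳ = ΣA·y / ΣA = 2.455 in.
Transfer each piece to the horizontal centroidal axis using Ī + A·d² with d = y − 2.455:
  flange: d = 0.3451 in → contributes +0.8276 in⁴
  web: d = -1.255 in → contributes +2.712 in⁴
Total I = 3.54 in⁴.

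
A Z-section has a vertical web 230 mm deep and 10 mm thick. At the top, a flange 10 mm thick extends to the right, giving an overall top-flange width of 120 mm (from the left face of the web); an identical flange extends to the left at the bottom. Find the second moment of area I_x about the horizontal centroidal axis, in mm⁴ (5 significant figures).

Decompose the section into non-overlapping parts with the origin at the bottom-left of its bounding rectangle.
Web: 10 × 230, A = 2 300 mm², y = 115 mm, Ī = 10 139 167 mm⁴.
Top flange (beyond web): 110 × 10, A = 1 100 mm², y = 225 mm, Ī = 9166.667 mm⁴.
Bottom flange (beyond web): 110 × 10, A = 1 100 mm², y = 5 mm, Ī = 9166.667 mm⁴.
Centroid: ȳ = ΣA·y / ΣA = 115 mm.
Transfer each piece to the horizontal centroidal axis using Ī + A·d² with d = y − 115:
  web: d = 0 mm → contributes +10 139 167 mm⁴
  top flange (beyond web): d = 110 mm → contributes +13 319 167 mm⁴
  bottom flange (beyond web): d = -110 mm → contributes +13 319 167 mm⁴
Total I = 36 777 500 mm⁴.

I_x ≈ 3.6778 × 10⁷ mm⁴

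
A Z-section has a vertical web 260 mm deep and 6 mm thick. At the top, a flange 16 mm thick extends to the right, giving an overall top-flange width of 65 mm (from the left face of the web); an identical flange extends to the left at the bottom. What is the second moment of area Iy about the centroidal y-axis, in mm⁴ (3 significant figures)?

Iy ≈ 2.55 × 10⁶ mm⁴

Split into non-overlapping primitives; take the origin at the lower-left of the bounding box.
Web: 6 × 260, A = 1 560 mm², x = 62 mm, Ī = 4 680 mm⁴.
Top flange (beyond web): 59 × 16, A = 944 mm², x = 94.5 mm, Ī = 273 839 mm⁴.
Bottom flange (beyond web): 59 × 16, A = 944 mm², x = 29.5 mm, Ī = 273 839 mm⁴.
Centroid: x̄ = ΣA·x / ΣA = 62 mm.
Transfer each piece to the centroidal y-axis using Ī + A·d² with d = x − 62:
  web: d = 0 mm → contributes +4 680 mm⁴
  top flange (beyond web): d = 32.5 mm → contributes +1 270 939 mm⁴
  bottom flange (beyond web): d = -32.5 mm → contributes +1 270 939 mm⁴
Total I = 2 546 557 mm⁴.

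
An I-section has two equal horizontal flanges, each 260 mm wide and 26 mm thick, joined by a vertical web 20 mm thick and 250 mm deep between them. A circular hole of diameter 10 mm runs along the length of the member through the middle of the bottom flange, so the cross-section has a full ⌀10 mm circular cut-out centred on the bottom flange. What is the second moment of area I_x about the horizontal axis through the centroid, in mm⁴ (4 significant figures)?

I_x ≈ 2.828 × 10⁸ mm⁴

Split into non-overlapping primitives; take the origin at the lower-left of the bounding box.
Bottom flange: 260 × 26, A = 6 760 mm², y = 13 mm, Ī = 380 813 mm⁴.
Web: 20 × 250, A = 5 000 mm², y = 151 mm, Ī = 26 041 667 mm⁴.
Top flange: 260 × 26, A = 6 760 mm², y = 289 mm, Ī = 380 813 mm⁴.
Hole (subtracted): ⌀10, A = 78.5398 mm², y = 13 mm, Ī = 490.874 mm⁴.
Centroid: ȳ = ΣA·y / ΣA = 151.588 mm.
Transfer each piece to the horizontal axis through the centroid using Ī + A·d² with d = y − 151.588:
  bottom flange: d = -138.588 mm → contributes +130 217 141 mm⁴
  web: d = -0.587724 mm → contributes +26 043 394 mm⁴
  top flange: d = 137.412 mm → contributes +128 024 036 mm⁴
  hole: d = -138.588 mm → contributes −1 508 970 mm⁴
Total I = 282 775 600 mm⁴.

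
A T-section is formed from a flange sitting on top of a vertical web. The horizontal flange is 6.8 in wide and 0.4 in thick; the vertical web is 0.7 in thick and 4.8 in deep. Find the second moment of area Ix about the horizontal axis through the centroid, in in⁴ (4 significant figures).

Ix ≈ 16.65 in⁴

Treat the section as a set of non-overlapping primitives; coordinates are from the bounding-box lower-left.
Flange: 6.8 × 0.4, A = 2.72 in², y = 5 in, Ī = 0.0362667 in⁴.
Web: 0.7 × 4.8, A = 3.36 in², y = 2.4 in, Ī = 6.4512 in⁴.
Centroid: ȳ = ΣA·y / ΣA = 3.56316 in.
Transfer each piece to the horizontal axis through the centroid using Ī + A·d² with d = y − 3.56316:
  flange: d = 1.43684 in → contributes +5.65175 in⁴
  web: d = -1.16316 in → contributes +10.9971 in⁴
Total I = 16.6488 in⁴.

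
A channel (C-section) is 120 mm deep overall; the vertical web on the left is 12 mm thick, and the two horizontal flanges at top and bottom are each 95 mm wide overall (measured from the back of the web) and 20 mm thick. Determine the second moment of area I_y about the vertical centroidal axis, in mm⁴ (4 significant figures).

Split into non-overlapping primitives; take the origin at the lower-left of the bounding box.
Web: 12 × 120, A = 1 440 mm², x = 6 mm, Ī = 17 280 mm⁴.
Top flange (beyond web): 83 × 20, A = 1 660 mm², x = 53.5 mm, Ī = 952 978 mm⁴.
Bottom flange (beyond web): 83 × 20, A = 1 660 mm², x = 53.5 mm, Ī = 952 978 mm⁴.
Centroid: x̄ = ΣA·x / ΣA = 39.1303 mm.
Transfer each piece to the vertical centroidal axis using Ī + A·d² with d = x − 39.1303:
  web: d = -33.1303 mm → contributes +1 597 844 mm⁴
  top flange (beyond web): d = 14.3697 mm → contributes +1 295 751 mm⁴
  bottom flange (beyond web): d = 14.3697 mm → contributes +1 295 751 mm⁴
Total I = 4 189 346 mm⁴.

I_y ≈ 4.189 × 10⁶ mm⁴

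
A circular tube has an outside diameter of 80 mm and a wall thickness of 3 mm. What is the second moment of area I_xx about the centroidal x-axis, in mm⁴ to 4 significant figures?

Split into non-overlapping primitives; take the origin at the lower-left of the bounding box.
Outer circle: ⌀80, A = 5026.55 mm², y = 40 mm, Ī = 2 010 619 mm⁴.
Bore (subtracted): ⌀74, A = 4300.84 mm², y = 40 mm, Ī = 1 471 963 mm⁴.
By symmetry the centroid is at mid-height, ȳ = 40 mm.
All pieces are centred on the centroidal x-axis, so I = ΣĪ (holes subtracted) = 538 657 mm⁴.

I_xx ≈ 5.387 × 10⁵ mm⁴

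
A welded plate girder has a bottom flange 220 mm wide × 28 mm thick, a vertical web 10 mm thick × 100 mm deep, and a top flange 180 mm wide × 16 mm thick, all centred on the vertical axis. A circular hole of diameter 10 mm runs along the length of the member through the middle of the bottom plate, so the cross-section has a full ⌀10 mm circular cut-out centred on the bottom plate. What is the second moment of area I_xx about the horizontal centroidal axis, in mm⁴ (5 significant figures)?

I_xx ≈ 3.0940 × 10⁷ mm⁴

Treat the section as a set of non-overlapping primitives; coordinates are from the bounding-box lower-left.
Bottom plate: 220 × 28, A = 6 160 mm², y = 14 mm, Ī = 402453.3 mm⁴.
Web plate: 10 × 100, A = 1 000 mm², y = 78 mm, Ī = 833333.3 mm⁴.
Top plate: 180 × 16, A = 2 880 mm², y = 136 mm, Ī = 61 440 mm⁴.
Hole (subtracted): ⌀10, A = 78.53982 mm², y = 14 mm, Ī = 490.8739 mm⁴.
Centroid: ȳ = ΣA·y / ΣA = 55.6967 mm.
Transfer each piece to the horizontal centroidal axis using Ī + A·d² with d = y − 55.6967:
  bottom plate: d = -41.6967 mm → contributes +11 112 320 mm⁴
  web plate: d = 22.3033 mm → contributes +1 330 771 mm⁴
  top plate: d = 80.3033 mm → contributes +18 633 466 mm⁴
  hole: d = -41.6967 mm → contributes −137041.3 mm⁴
Total I = 30 939 515 mm⁴.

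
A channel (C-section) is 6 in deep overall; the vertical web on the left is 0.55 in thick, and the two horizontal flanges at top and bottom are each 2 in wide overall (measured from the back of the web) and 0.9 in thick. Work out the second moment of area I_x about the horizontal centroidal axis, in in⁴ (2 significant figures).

Split into non-overlapping primitives; take the origin at the lower-left of the bounding box.
Web: 0.55 × 6, A = 3.3 in², y = 3 in, Ī = 9.9 in⁴.
Top flange (beyond web): 1.45 × 0.9, A = 1.305 in², y = 5.55 in, Ī = 0.08809 in⁴.
Bottom flange (beyond web): 1.45 × 0.9, A = 1.305 in², y = 0.45 in, Ī = 0.08809 in⁴.
By symmetry the centroid is at mid-height, ȳ = 3 in.
Transfer each piece to the horizontal centroidal axis using Ī + A·d² with d = y − 3:
  web: d = 0 in → contributes +9.9 in⁴
  top flange (beyond web): d = 2.55 in → contributes +8.574 in⁴
  bottom flange (beyond web): d = -2.55 in → contributes +8.574 in⁴
Total I = 27.05 in⁴.

I_x ≈ 27 in⁴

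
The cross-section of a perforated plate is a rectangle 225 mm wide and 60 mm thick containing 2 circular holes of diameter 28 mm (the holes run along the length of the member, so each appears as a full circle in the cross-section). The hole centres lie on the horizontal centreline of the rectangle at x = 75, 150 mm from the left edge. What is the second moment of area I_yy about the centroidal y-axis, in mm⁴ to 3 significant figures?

I_yy ≈ 5.52 × 10⁷ mm⁴

Decompose the section into non-overlapping parts with the origin at the bottom-left of its bounding rectangle.
Plate: 225 × 60, A = 13 500 mm², x = 112.5 mm, Ī = 56 953 125 mm⁴.
Hole 1 (subtracted): ⌀28, A = 615.75 mm², x = 75 mm, Ī = 30 172 mm⁴.
Hole 2 (subtracted): ⌀28, A = 615.75 mm², x = 150 mm, Ī = 30 172 mm⁴.
By symmetry the centroid is at mid-width, x̄ = 112.5 mm.
Transfer each piece to the centroidal y-axis using Ī + A·d² with d = x − 112.5:
  plate: d = 0 mm → contributes +56 953 125 mm⁴
  hole 1: d = -37.5 mm → contributes −896 073 mm⁴
  hole 2: d = 37.5 mm → contributes −896 073 mm⁴
Total I = 55 160 978 mm⁴.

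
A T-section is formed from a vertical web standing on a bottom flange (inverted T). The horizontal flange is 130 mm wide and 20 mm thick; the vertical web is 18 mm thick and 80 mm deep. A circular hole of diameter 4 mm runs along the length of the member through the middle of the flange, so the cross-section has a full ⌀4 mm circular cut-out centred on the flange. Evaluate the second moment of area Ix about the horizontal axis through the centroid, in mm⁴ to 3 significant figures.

Ix ≈ 3.17 × 10⁶ mm⁴

Treat the section as a set of non-overlapping primitives; coordinates are from the bounding-box lower-left.
Flange: 130 × 20, A = 2 600 mm², y = 10 mm, Ī = 86 667 mm⁴.
Web: 18 × 80, A = 1 440 mm², y = 60 mm, Ī = 768 000 mm⁴.
Hole (subtracted): ⌀4, A = 12.566 mm², y = 10 mm, Ī = 12.566 mm⁴.
Centroid: ȳ = ΣA·y / ΣA = 27.877 mm.
Transfer each piece to the horizontal axis through the centroid using Ī + A·d² with d = y − 27.877:
  flange: d = -17.877 mm → contributes +917 629 mm⁴
  web: d = 32.123 mm → contributes +2 253 881 mm⁴
  hole: d = -17.877 mm → contributes −4028.8 mm⁴
Total I = 3 167 482 mm⁴.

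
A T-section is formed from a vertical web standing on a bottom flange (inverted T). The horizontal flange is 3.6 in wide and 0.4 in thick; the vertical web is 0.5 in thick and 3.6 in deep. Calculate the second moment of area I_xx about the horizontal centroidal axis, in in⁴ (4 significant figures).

Break the section into simple shapes (no overlaps), measuring from the bottom-left corner of the bounding box.
Flange: 3.6 × 0.4, A = 1.44 in², y = 0.2 in, Ī = 0.0192 in⁴.
Web: 0.5 × 3.6, A = 1.8 in², y = 2.2 in, Ī = 1.944 in⁴.
Centroid: ȳ = ΣA·y / ΣA = 1.31111 in.
Transfer each piece to the horizontal centroidal axis using Ī + A·d² with d = y − 1.31111:
  flange: d = -1.11111 in → contributes +1.79698 in⁴
  web: d = 0.888889 in → contributes +3.36622 in⁴
Total I = 5.1632 in⁴.

I_xx ≈ 5.163 in⁴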